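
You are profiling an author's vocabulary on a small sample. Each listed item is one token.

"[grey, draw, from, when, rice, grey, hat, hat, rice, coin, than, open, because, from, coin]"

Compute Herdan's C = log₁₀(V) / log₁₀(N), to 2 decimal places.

N = 15, V = 10.
log₁₀(V) = 1.000000, log₁₀(N) = 1.176091
C = 1.000000 / 1.176091 = 0.85

0.85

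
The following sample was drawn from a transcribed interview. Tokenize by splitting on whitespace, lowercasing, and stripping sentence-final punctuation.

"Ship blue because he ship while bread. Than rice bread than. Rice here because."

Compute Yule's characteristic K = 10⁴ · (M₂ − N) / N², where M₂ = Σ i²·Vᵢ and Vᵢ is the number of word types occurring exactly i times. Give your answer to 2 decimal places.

510.20

Frequencies: ship:2, because:2, bread:2, than:2, rice:2, blue:1, he:1, while:1, here:1
N = 14. Frequency spectrum: V_1=4, V_2=5
M₂ = 1²·4 + 2²·5 = 24
K = 10000 × (24 − 14) / 14² = 510.20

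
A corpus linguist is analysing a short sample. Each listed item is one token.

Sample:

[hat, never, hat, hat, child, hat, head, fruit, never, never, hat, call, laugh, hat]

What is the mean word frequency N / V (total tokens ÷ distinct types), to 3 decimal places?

N = 14 tokens, V = 7 types.
Mean frequency = N / V = 14 / 7 = 2.000

2.000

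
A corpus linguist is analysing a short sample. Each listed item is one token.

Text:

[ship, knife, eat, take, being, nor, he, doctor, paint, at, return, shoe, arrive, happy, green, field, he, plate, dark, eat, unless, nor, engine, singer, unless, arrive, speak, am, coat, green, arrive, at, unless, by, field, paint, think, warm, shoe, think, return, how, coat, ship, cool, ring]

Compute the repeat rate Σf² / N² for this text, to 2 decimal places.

0.04

Frequencies: arrive:3, unless:3, ship:2, eat:2, nor:2, he:2, paint:2, at:2, return:2, shoe:2, green:2, field:2, coat:2, think:2, knife:1, take:1, being:1, doctor:1, happy:1, plate:1, … (10 more, each freq 1)
Σf² = 82; N² = 2116
Repeat rate = 82 / 2116 = 0.04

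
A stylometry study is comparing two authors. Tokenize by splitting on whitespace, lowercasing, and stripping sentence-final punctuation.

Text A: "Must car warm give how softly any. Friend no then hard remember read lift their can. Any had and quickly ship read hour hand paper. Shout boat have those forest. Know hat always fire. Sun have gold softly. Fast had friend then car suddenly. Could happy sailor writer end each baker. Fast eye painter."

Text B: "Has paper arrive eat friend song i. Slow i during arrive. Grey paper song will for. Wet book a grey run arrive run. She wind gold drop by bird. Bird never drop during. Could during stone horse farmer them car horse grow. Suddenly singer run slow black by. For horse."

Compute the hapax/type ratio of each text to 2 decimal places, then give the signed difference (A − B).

A: hapax=36, V=45, ratio=0.80
B: hapax=20, V=33, ratio=0.61
Difference = 0.80 − 0.61 = 0.19

0.19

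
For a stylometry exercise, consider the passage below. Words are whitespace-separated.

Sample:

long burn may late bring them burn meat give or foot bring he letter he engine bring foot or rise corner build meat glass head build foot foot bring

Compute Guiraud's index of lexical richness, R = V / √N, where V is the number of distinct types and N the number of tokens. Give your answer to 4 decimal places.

3.3425

N = 29, V = 18.
√N = 5.385165
R = 18 / 5.385165 = 3.3425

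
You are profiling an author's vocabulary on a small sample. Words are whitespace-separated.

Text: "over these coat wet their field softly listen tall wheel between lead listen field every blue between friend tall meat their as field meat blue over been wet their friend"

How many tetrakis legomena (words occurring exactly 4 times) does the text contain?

0

Frequencies: their:3, field:3, over:2, wet:2, listen:2, tall:2, between:2, blue:2, friend:2, meat:2, these:1, coat:1, softly:1, wheel:1, lead:1, every:1, as:1, been:1
Words with frequency 4: (none)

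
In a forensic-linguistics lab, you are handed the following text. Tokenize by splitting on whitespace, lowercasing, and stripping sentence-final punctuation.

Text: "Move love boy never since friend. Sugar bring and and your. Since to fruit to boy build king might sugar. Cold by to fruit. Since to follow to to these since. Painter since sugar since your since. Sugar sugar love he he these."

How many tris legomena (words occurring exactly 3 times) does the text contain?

0

Frequencies: since:7, to:6, sugar:5, love:2, boy:2, and:2, your:2, fruit:2, these:2, he:2, move:1, never:1, friend:1, bring:1, build:1, king:1, might:1, cold:1, by:1, follow:1, … (1 more, each freq 1)
Words with frequency 3: (none)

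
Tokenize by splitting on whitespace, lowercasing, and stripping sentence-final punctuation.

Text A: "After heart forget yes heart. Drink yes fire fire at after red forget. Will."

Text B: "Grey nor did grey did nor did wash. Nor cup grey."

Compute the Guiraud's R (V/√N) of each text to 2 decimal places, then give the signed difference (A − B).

A: V=9, N=14, R=2.41
B: V=5, N=11, R=1.51
Difference = 2.41 − 1.51 = 0.90

0.90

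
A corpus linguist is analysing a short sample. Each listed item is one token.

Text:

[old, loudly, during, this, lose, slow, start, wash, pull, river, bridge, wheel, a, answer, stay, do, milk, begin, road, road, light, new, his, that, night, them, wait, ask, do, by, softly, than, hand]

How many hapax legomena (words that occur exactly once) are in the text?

29

Frequencies: do:2, road:2, old:1, loudly:1, during:1, this:1, lose:1, slow:1, start:1, wash:1, pull:1, river:1, bridge:1, wheel:1, a:1, answer:1, stay:1, milk:1, begin:1, light:1, … (11 more, each freq 1)
Hapax (freq=1): a, answer, ask, begin, bridge, by, during, hand, his, light, lose, loudly, milk, new, night, old, pull, river, slow, softly, start, stay, than, that, them, this, wait, wash, wheel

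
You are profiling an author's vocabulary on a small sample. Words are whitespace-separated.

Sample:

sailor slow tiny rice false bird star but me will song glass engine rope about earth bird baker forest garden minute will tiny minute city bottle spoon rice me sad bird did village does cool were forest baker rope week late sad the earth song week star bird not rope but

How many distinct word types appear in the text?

Distinct types: {about, baker, bird, bottle, but, city, cool, did, does, earth, engine, false, forest, garden, glass, late, me, minute, not, rice, rope, sad, sailor, slow, song, spoon, star, the, tiny, village, week, were, will}
V = 33

33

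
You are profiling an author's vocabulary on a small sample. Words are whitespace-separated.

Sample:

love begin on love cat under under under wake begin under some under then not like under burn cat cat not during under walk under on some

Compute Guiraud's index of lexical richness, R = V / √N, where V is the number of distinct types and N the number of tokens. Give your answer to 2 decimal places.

2.50

N = 27, V = 13.
√N = 5.196152
R = 13 / 5.196152 = 2.50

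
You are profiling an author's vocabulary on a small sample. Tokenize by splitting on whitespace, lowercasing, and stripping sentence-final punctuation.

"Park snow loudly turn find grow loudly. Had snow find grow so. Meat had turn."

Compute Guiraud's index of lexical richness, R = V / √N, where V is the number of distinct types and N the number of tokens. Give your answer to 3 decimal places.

2.324

N = 15, V = 9.
√N = 3.872983
R = 9 / 3.872983 = 2.324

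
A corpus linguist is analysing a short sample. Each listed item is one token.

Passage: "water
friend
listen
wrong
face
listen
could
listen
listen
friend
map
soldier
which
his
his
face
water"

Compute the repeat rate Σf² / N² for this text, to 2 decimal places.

Frequencies: listen:4, water:2, friend:2, face:2, his:2, wrong:1, could:1, map:1, soldier:1, which:1
Σf² = 37; N² = 289
Repeat rate = 37 / 289 = 0.13

0.13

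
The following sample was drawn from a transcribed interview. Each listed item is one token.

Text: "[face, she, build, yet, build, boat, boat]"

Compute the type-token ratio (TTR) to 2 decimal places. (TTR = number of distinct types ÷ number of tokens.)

0.71

N = 7 tokens, V = 5 types.
TTR = V / N = 5 / 7 = 0.71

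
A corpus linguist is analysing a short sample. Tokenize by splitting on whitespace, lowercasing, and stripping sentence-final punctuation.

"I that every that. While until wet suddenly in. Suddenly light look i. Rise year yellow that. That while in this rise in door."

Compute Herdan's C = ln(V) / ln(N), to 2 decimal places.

N = 24, V = 15.
ln(V) = 2.708050, ln(N) = 3.178054
C = 2.708050 / 3.178054 = 0.85

0.85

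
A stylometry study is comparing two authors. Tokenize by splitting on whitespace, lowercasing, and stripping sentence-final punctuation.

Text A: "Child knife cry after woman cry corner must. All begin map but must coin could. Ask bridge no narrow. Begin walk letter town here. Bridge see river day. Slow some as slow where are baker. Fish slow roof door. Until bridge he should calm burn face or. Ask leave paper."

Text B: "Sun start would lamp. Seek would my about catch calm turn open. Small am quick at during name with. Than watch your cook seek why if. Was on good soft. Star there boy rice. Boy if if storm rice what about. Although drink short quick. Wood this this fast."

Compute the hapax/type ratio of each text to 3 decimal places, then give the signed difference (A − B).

A: hapax=36, V=42, ratio=0.857
B: hapax=32, V=40, ratio=0.800
Difference = 0.857 − 0.800 = 0.057

0.057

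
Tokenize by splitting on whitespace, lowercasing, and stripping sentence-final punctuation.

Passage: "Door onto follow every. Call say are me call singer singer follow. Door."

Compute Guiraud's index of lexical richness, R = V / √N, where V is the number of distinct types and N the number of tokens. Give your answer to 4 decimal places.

2.4962

N = 13, V = 9.
√N = 3.605551
R = 9 / 3.605551 = 2.4962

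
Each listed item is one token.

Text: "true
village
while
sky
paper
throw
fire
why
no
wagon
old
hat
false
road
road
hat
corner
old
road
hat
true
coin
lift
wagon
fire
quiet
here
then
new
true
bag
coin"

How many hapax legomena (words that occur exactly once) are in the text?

15

Frequencies: true:3, hat:3, road:3, fire:2, wagon:2, old:2, coin:2, village:1, while:1, sky:1, paper:1, throw:1, why:1, no:1, false:1, corner:1, lift:1, quiet:1, here:1, then:1, … (2 more, each freq 1)
Hapax (freq=1): bag, corner, false, here, lift, new, no, paper, quiet, sky, then, throw, village, while, why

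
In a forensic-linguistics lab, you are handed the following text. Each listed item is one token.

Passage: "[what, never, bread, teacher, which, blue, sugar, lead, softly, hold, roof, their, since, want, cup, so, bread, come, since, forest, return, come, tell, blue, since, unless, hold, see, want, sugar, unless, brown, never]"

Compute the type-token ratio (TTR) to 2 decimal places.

0.70

N = 33 tokens, V = 23 types.
TTR = V / N = 23 / 33 = 0.70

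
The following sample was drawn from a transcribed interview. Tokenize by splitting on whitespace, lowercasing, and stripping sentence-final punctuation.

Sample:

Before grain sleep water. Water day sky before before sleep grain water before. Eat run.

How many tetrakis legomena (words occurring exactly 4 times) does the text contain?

1

Frequencies: before:4, water:3, grain:2, sleep:2, day:1, sky:1, eat:1, run:1
Words with frequency 4: before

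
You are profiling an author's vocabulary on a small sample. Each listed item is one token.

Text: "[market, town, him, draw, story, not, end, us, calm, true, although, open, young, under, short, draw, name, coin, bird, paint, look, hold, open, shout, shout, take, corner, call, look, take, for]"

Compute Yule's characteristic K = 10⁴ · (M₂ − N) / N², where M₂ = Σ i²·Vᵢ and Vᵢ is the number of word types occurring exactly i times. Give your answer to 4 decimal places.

Frequencies: draw:2, open:2, look:2, shout:2, take:2, market:1, town:1, him:1, story:1, not:1, end:1, us:1, calm:1, true:1, although:1, young:1, under:1, short:1, name:1, coin:1, … (6 more, each freq 1)
N = 31. Frequency spectrum: V_1=21, V_2=5
M₂ = 1²·21 + 2²·5 = 41
K = 10000 × (41 − 31) / 31² = 104.0583

104.0583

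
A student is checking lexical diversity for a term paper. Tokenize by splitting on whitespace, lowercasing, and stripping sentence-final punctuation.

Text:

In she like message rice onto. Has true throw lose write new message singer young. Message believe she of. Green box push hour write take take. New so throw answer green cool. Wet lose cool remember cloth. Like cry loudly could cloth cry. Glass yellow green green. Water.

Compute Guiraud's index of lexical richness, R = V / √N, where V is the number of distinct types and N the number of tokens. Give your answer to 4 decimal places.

4.7631

N = 48, V = 33.
√N = 6.928203
R = 33 / 6.928203 = 4.7631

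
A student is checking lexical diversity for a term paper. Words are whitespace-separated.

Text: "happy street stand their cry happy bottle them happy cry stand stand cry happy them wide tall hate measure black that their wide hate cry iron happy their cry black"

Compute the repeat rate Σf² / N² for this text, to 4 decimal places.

0.1000

Frequencies: happy:5, cry:5, stand:3, their:3, them:2, wide:2, hate:2, black:2, street:1, bottle:1, tall:1, measure:1, that:1, iron:1
Σf² = 90; N² = 900
Repeat rate = 90 / 900 = 0.1000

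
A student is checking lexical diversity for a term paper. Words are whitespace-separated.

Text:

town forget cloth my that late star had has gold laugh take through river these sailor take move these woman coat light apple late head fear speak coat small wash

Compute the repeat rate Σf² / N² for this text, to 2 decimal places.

Frequencies: late:2, take:2, these:2, coat:2, town:1, forget:1, cloth:1, my:1, that:1, star:1, had:1, has:1, gold:1, laugh:1, through:1, river:1, sailor:1, move:1, woman:1, light:1, … (6 more, each freq 1)
Σf² = 38; N² = 900
Repeat rate = 38 / 900 = 0.04

0.04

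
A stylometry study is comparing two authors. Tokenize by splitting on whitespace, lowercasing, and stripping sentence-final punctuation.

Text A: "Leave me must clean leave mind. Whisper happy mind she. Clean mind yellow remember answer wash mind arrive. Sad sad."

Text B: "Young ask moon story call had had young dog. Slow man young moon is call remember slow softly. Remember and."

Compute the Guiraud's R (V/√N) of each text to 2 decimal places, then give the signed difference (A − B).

0.22

A: V=14, N=20, R=3.13
B: V=13, N=20, R=2.91
Difference = 3.13 − 2.91 = 0.22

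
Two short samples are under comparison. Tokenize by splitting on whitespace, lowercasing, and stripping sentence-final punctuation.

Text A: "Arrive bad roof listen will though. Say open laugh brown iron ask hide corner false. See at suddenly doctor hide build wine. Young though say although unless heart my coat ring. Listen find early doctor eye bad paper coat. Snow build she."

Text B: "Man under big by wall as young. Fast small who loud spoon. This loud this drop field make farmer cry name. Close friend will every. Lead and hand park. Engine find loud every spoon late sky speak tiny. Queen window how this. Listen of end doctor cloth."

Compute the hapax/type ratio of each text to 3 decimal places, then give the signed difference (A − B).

-0.137

A: hapax=26, V=34, ratio=0.765
B: hapax=37, V=41, ratio=0.902
Difference = 0.765 − 0.902 = -0.137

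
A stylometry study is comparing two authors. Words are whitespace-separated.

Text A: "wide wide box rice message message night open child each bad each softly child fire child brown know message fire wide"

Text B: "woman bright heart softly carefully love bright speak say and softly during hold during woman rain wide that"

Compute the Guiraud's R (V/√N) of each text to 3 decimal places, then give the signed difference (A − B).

-0.463

A: V=13, N=21, R=2.837
B: V=14, N=18, R=3.300
Difference = 2.837 − 3.300 = -0.463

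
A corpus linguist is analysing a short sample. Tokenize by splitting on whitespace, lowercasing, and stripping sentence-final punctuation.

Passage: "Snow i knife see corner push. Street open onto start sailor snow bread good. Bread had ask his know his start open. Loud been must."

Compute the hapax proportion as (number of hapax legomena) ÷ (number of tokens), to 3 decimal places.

0.600

Frequencies: snow:2, open:2, start:2, bread:2, his:2, i:1, knife:1, see:1, corner:1, push:1, street:1, onto:1, sailor:1, good:1, had:1, ask:1, know:1, loud:1, been:1, must:1
Hapax count = 15; token count = 25.
Ratio = 15 / 25 = 0.600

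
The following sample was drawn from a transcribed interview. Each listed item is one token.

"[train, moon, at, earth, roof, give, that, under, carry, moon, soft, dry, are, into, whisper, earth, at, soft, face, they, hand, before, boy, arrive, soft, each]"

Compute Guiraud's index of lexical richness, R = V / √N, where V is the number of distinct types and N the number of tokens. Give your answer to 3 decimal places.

N = 26, V = 21.
√N = 5.099020
R = 21 / 5.099020 = 4.118

4.118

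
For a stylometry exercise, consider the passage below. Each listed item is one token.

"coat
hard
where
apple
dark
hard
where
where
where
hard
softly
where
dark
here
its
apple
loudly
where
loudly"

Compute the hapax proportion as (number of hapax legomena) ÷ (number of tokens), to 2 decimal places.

0.21

Frequencies: where:6, hard:3, apple:2, dark:2, loudly:2, coat:1, softly:1, here:1, its:1
Hapax count = 4; token count = 19.
Ratio = 4 / 19 = 0.21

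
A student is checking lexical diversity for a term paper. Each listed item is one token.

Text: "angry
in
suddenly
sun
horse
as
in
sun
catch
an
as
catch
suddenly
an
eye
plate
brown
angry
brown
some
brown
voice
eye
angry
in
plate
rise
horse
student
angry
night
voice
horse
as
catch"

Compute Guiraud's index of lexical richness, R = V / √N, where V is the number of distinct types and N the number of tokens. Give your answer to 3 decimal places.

N = 35, V = 16.
√N = 5.916080
R = 16 / 5.916080 = 2.704

2.704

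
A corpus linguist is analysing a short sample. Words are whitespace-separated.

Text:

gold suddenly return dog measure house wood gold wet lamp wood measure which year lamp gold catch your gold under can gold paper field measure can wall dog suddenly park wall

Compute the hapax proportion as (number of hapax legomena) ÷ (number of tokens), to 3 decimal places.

Frequencies: gold:5, measure:3, suddenly:2, dog:2, wood:2, lamp:2, can:2, wall:2, return:1, house:1, wet:1, which:1, year:1, catch:1, your:1, under:1, paper:1, field:1, park:1
Hapax count = 11; token count = 31.
Ratio = 11 / 31 = 0.355

0.355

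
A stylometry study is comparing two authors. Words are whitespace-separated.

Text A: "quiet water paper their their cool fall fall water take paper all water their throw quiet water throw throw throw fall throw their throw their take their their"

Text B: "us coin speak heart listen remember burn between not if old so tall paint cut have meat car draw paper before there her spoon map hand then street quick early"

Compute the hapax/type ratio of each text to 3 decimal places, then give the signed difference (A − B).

A: hapax=2, V=9, ratio=0.222
B: hapax=30, V=30, ratio=1.000
Difference = 0.222 − 1.000 = -0.778

-0.778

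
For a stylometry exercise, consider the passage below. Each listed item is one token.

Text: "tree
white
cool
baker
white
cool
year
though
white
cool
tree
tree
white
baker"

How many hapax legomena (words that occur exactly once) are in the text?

Frequencies: white:4, tree:3, cool:3, baker:2, year:1, though:1
Hapax (freq=1): though, year

2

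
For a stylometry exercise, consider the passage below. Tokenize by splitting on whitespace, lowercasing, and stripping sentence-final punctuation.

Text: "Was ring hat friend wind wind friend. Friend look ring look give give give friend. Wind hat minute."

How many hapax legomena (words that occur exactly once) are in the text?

2

Frequencies: friend:4, wind:3, give:3, ring:2, hat:2, look:2, was:1, minute:1
Hapax (freq=1): minute, was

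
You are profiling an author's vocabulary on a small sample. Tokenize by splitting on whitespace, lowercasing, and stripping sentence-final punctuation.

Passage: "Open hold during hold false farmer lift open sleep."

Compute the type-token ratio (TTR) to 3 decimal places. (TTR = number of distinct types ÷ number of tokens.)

0.778

N = 9 tokens, V = 7 types.
TTR = V / N = 7 / 9 = 0.778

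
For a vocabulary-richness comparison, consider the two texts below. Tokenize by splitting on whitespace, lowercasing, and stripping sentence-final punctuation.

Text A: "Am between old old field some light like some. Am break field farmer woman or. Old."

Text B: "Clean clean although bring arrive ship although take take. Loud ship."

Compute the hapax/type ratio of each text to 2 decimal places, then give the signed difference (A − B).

0.21

A: hapax=7, V=11, ratio=0.64
B: hapax=3, V=7, ratio=0.43
Difference = 0.64 − 0.43 = 0.21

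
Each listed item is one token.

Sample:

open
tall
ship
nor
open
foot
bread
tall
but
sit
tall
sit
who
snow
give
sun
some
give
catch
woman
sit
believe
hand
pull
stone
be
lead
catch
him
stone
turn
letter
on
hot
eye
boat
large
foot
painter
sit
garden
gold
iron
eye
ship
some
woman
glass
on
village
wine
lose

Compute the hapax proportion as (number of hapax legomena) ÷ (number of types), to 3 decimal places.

Frequencies: sit:4, tall:3, open:2, ship:2, foot:2, give:2, some:2, catch:2, woman:2, stone:2, on:2, eye:2, nor:1, bread:1, but:1, who:1, snow:1, sun:1, believe:1, hand:1, … (17 more, each freq 1)
Hapax count = 25; type count = 37.
Ratio = 25 / 37 = 0.676

0.676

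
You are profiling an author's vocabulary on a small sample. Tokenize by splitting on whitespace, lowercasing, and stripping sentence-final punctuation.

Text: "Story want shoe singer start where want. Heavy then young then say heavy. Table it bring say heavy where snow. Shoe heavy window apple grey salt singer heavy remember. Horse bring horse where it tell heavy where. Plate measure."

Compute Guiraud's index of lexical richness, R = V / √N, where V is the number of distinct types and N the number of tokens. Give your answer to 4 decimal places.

3.6829

N = 39, V = 23.
√N = 6.244998
R = 23 / 6.244998 = 3.6829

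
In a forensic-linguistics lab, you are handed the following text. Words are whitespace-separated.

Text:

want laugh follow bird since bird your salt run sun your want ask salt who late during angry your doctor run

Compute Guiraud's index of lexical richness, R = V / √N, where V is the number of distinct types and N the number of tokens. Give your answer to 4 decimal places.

N = 21, V = 15.
√N = 4.582576
R = 15 / 4.582576 = 3.2733

3.2733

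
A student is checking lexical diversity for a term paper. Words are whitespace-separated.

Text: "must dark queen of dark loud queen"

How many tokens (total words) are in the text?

Tokens: must, dark, queen, of, dark, loud, queen
N = 7

7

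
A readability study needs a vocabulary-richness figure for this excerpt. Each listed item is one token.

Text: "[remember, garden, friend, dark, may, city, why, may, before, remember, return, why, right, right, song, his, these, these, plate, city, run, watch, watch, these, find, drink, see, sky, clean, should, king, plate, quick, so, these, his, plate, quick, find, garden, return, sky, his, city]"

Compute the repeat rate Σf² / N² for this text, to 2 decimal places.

Frequencies: these:4, city:3, his:3, plate:3, remember:2, garden:2, may:2, why:2, return:2, right:2, watch:2, find:2, sky:2, quick:2, friend:1, dark:1, before:1, song:1, run:1, drink:1, … (5 more, each freq 1)
Σf² = 94; N² = 1936
Repeat rate = 94 / 1936 = 0.05

0.05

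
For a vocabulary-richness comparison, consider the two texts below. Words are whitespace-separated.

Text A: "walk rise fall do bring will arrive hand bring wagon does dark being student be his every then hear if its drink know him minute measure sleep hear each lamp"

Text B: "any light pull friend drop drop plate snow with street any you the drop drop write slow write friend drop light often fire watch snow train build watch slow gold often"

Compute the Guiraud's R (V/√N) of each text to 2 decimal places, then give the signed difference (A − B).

1.70

A: V=28, N=30, R=5.11
B: V=19, N=31, R=3.41
Difference = 5.11 − 3.41 = 1.70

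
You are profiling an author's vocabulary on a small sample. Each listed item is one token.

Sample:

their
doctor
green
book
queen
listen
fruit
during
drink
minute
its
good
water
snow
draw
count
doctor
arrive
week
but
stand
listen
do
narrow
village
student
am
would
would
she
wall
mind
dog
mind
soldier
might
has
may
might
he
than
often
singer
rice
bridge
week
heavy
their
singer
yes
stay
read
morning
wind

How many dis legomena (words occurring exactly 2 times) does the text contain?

Frequencies: their:2, doctor:2, listen:2, week:2, would:2, mind:2, might:2, singer:2, green:1, book:1, queen:1, fruit:1, during:1, drink:1, minute:1, its:1, good:1, water:1, snow:1, draw:1, … (26 more, each freq 1)
Words with frequency 2: doctor, listen, might, mind, singer, their, week, would

8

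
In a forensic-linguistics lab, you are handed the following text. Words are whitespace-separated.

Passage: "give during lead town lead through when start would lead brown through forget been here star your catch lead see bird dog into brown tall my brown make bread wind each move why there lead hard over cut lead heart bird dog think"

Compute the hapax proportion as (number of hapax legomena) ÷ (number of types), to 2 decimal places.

0.85

Frequencies: lead:6, brown:3, through:2, bird:2, dog:2, give:1, during:1, town:1, when:1, start:1, would:1, forget:1, been:1, here:1, star:1, your:1, catch:1, see:1, into:1, tall:1, … (13 more, each freq 1)
Hapax count = 28; type count = 33.
Ratio = 28 / 33 = 0.85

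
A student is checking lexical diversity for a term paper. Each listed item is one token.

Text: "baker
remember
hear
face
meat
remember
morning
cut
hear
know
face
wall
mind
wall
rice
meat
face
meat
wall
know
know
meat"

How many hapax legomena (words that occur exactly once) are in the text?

Frequencies: meat:4, face:3, know:3, wall:3, remember:2, hear:2, baker:1, morning:1, cut:1, mind:1, rice:1
Hapax (freq=1): baker, cut, mind, morning, rice

5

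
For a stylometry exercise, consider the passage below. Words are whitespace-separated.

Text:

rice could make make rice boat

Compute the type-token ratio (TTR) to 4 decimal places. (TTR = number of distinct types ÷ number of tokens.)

N = 6 tokens, V = 4 types.
TTR = V / N = 4 / 6 = 0.6667

0.6667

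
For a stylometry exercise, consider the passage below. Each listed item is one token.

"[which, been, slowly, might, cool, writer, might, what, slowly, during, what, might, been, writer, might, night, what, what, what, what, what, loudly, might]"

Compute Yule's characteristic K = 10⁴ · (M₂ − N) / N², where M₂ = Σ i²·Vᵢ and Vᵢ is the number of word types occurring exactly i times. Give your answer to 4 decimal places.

1285.4442

Frequencies: what:7, might:5, been:2, slowly:2, writer:2, which:1, cool:1, during:1, night:1, loudly:1
N = 23. Frequency spectrum: V_1=5, V_2=3, V_5=1, V_7=1
M₂ = 1²·5 + 2²·3 + 5²·1 + 7²·1 = 91
K = 10000 × (91 − 23) / 23² = 1285.4442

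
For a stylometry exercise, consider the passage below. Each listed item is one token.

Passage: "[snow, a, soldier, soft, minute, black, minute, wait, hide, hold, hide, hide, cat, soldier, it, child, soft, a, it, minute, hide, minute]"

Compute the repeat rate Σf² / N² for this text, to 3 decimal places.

0.112

Frequencies: minute:4, hide:4, a:2, soldier:2, soft:2, it:2, snow:1, black:1, wait:1, hold:1, cat:1, child:1
Σf² = 54; N² = 484
Repeat rate = 54 / 484 = 0.112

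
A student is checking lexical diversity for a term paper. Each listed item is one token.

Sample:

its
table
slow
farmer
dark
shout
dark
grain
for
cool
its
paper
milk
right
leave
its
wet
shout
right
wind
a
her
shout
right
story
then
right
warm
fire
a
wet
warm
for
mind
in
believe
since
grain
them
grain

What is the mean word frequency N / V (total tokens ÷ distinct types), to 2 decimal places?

N = 40 tokens, V = 26 types.
Mean frequency = N / V = 40 / 26 = 1.54

1.54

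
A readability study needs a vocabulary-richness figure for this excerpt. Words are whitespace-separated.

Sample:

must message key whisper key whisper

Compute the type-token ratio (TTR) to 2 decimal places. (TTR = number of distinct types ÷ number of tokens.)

N = 6 tokens, V = 4 types.
TTR = V / N = 4 / 6 = 0.67

0.67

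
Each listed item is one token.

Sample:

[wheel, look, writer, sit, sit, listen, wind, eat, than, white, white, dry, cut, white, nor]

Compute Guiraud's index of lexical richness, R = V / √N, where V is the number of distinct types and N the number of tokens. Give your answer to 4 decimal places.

N = 15, V = 12.
√N = 3.872983
R = 12 / 3.872983 = 3.0984

3.0984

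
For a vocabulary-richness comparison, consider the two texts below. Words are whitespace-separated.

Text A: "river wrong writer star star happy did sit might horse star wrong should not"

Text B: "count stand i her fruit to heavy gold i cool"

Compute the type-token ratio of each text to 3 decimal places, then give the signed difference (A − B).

TTR(A) = 11/14 = 0.786
TTR(B) = 9/10 = 0.900
Difference = 0.786 − 0.900 = -0.114

-0.114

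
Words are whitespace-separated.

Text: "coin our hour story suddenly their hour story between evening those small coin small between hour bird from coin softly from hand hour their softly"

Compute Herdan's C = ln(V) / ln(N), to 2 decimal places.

N = 25, V = 14.
ln(V) = 2.639057, ln(N) = 3.218876
C = 2.639057 / 3.218876 = 0.82

0.82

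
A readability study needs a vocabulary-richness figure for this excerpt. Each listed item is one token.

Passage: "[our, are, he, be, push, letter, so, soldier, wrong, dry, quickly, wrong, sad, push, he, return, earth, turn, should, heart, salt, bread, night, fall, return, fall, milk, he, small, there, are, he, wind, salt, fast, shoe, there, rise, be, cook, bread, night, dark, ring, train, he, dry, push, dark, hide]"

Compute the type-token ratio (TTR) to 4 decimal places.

0.6600

N = 50 tokens, V = 33 types.
TTR = V / N = 33 / 50 = 0.6600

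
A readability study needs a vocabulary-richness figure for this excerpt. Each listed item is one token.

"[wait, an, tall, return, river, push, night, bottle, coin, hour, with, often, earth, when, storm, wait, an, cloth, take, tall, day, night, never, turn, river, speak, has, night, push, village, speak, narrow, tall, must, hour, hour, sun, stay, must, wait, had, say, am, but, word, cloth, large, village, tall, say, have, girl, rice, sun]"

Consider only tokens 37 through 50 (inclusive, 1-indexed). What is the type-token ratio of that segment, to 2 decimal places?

0.93

Segment tokens 37–50: sun, stay, must, wait, had, say, am, but, word, cloth, large, village, tall, say
Segment N = 14, segment V = 13.
TTR = 13 / 14 = 0.93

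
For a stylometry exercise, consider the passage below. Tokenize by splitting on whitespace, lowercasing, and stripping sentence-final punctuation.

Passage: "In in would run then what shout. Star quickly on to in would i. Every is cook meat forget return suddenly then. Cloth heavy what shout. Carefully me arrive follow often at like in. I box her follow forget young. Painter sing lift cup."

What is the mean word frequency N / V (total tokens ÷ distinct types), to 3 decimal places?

1.294

N = 44 tokens, V = 34 types.
Mean frequency = N / V = 44 / 34 = 1.294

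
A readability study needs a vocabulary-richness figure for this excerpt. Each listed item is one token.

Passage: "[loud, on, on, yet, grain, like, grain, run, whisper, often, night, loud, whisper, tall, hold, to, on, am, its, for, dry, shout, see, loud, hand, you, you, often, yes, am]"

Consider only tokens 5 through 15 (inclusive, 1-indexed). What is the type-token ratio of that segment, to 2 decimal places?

0.82

Segment tokens 5–15: grain, like, grain, run, whisper, often, night, loud, whisper, tall, hold
Segment N = 11, segment V = 9.
TTR = 9 / 11 = 0.82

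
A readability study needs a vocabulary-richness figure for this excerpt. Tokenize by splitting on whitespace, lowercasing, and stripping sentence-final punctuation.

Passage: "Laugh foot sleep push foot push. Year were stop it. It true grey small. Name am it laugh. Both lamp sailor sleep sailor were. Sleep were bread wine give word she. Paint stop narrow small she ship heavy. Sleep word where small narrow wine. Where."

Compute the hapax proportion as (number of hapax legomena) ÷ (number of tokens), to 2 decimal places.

0.27

Frequencies: sleep:4, were:3, it:3, small:3, laugh:2, foot:2, push:2, stop:2, sailor:2, wine:2, word:2, she:2, narrow:2, where:2, year:1, true:1, grey:1, name:1, am:1, both:1, … (6 more, each freq 1)
Hapax count = 12; token count = 45.
Ratio = 12 / 45 = 0.27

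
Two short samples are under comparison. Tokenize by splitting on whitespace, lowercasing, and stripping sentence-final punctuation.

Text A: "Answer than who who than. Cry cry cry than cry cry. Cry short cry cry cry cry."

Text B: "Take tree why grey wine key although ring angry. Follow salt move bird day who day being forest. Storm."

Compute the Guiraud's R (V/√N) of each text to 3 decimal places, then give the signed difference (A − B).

A: V=5, N=17, R=1.213
B: V=18, N=19, R=4.129
Difference = 1.213 − 4.129 = -2.916

-2.916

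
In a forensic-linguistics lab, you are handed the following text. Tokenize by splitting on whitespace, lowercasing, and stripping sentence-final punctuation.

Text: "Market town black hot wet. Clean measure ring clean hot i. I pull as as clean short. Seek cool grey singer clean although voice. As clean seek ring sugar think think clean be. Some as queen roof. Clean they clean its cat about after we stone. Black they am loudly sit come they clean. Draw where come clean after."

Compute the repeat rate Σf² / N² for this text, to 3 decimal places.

0.053

Frequencies: clean:10, as:4, they:3, black:2, hot:2, ring:2, i:2, seek:2, think:2, after:2, come:2, market:1, town:1, wet:1, measure:1, pull:1, short:1, cool:1, grey:1, singer:1, … (17 more, each freq 1)
Σf² = 183; N² = 3481
Repeat rate = 183 / 3481 = 0.053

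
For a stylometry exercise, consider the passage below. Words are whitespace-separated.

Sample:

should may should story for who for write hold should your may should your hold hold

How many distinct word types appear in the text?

Distinct types: {for, hold, may, should, story, who, write, your}
V = 8

8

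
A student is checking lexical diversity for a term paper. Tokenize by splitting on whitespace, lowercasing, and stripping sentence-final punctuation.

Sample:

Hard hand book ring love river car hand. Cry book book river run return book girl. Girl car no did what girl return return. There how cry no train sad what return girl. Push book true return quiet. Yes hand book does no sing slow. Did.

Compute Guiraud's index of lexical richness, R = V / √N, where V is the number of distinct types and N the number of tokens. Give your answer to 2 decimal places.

3.69

N = 46, V = 25.
√N = 6.782330
R = 25 / 6.782330 = 3.69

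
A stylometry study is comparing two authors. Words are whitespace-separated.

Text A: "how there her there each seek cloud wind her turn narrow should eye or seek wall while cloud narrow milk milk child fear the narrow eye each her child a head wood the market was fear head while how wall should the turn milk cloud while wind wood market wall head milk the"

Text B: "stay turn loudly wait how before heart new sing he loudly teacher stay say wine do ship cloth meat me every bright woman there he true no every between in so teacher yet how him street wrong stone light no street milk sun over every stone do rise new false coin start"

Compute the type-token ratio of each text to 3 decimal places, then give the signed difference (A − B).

TTR(A) = 23/53 = 0.434
TTR(B) = 40/52 = 0.769
Difference = 0.434 − 0.769 = -0.335

-0.335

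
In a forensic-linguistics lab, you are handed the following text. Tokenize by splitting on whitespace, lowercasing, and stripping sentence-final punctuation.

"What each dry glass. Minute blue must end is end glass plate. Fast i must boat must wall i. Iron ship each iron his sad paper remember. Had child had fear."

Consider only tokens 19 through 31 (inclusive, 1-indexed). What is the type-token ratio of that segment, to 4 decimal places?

Segment tokens 19–31: i, iron, ship, each, iron, his, sad, paper, remember, had, child, had, fear
Segment N = 13, segment V = 11.
TTR = 11 / 13 = 0.8462

0.8462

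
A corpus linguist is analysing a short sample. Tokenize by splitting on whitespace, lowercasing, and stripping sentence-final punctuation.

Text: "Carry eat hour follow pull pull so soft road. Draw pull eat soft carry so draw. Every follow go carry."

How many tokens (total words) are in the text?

20

Tokens: carry, eat, hour, follow, pull, pull, so, soft, road, draw, pull, eat, soft, carry, so, draw, every, follow, go, carry
N = 20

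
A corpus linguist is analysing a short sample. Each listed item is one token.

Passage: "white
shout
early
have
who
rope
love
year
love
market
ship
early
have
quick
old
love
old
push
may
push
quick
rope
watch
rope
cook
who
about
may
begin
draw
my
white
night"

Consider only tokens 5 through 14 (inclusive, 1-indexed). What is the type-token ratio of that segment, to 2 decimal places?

0.90

Segment tokens 5–14: who, rope, love, year, love, market, ship, early, have, quick
Segment N = 10, segment V = 9.
TTR = 9 / 10 = 0.90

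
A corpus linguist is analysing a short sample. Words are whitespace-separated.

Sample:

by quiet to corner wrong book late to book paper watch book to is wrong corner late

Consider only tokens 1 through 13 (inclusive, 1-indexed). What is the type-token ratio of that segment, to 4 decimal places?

0.6923

Segment tokens 1–13: by, quiet, to, corner, wrong, book, late, to, book, paper, watch, book, to
Segment N = 13, segment V = 9.
TTR = 9 / 13 = 0.6923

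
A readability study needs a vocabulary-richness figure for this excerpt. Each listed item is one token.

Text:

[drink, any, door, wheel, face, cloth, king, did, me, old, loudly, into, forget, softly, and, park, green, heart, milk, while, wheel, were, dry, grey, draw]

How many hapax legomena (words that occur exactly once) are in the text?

Frequencies: wheel:2, drink:1, any:1, door:1, face:1, cloth:1, king:1, did:1, me:1, old:1, loudly:1, into:1, forget:1, softly:1, and:1, park:1, green:1, heart:1, milk:1, while:1, … (4 more, each freq 1)
Hapax (freq=1): and, any, cloth, did, door, draw, drink, dry, face, forget, green, grey, heart, into, king, loudly, me, milk, old, park, softly, were, while

23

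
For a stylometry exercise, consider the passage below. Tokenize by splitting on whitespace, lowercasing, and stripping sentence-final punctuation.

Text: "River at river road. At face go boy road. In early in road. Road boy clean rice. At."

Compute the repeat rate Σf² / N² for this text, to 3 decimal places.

0.130

Frequencies: road:4, at:3, river:2, boy:2, in:2, face:1, go:1, early:1, clean:1, rice:1
Σf² = 42; N² = 324
Repeat rate = 42 / 324 = 0.130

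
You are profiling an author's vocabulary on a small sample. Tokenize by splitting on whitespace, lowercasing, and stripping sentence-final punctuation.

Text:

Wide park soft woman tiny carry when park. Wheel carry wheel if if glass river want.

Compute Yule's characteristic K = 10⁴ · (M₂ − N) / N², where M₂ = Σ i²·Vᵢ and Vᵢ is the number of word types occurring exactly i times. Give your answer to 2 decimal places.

Frequencies: park:2, carry:2, wheel:2, if:2, wide:1, soft:1, woman:1, tiny:1, when:1, glass:1, river:1, want:1
N = 16. Frequency spectrum: V_1=8, V_2=4
M₂ = 1²·8 + 2²·4 = 24
K = 10000 × (24 − 16) / 16² = 312.50

312.50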